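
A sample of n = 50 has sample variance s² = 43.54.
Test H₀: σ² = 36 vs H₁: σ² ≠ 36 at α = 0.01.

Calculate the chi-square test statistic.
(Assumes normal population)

Answer: χ² = 59.2628, fail to reject H₀

Derivation:
df = n - 1 = 49
χ² = (n-1)s²/σ₀² = 49×43.54/36 = 59.2628
Critical values: χ²_{0.995,49} = 27.249, χ²_{0.005,49} = 78.231
Rejection region: χ² < 27.249 or χ² > 78.231
Decision: fail to reject H₀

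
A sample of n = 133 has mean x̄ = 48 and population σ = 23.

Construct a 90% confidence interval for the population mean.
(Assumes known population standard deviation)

Answer: (44.7192, 51.2808)

Derivation:
Confidence level: 90%, α = 0.1
z_0.05 = 1.645
SE = σ/√n = 23/√133 = 1.9944
Margin of error = 1.645 × 1.9944 = 3.2808
CI: x̄ ± margin = 48 ± 3.2808
CI: (44.7192, 51.2808)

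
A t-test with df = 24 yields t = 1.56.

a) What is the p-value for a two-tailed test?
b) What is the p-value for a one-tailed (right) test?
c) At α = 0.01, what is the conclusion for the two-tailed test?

Using t-distribution with df = 24:
a) Two-tailed: p = 2×P(T > 1.56) = 0.1319
b) One-tailed: p = P(T > 1.56) = 0.0659
c) 0.1319 ≥ 0.01, fail to reject H₀

Answer: a) 0.1319, b) 0.0659, c) fail to reject H₀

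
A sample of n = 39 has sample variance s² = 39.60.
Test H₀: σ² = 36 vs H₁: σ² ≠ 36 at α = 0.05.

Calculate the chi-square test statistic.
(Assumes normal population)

df = n - 1 = 38
χ² = (n-1)s²/σ₀² = 38×39.60/36 = 41.8000
Critical values: χ²_{0.975,38} = 22.878, χ²_{0.025,38} = 56.896
Rejection region: χ² < 22.878 or χ² > 56.896
Decision: fail to reject H₀

Answer: χ² = 41.8000, fail to reject H₀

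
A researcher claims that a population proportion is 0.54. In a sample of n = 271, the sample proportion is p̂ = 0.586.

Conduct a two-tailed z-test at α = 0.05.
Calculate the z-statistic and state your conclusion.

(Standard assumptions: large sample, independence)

Answer: z = 1.5194, fail to reject H₀

Derivation:
H₀: p = 0.54, H₁: p ≠ 0.54
Standard error: SE = √(p₀(1-p₀)/n) = √(0.54×0.46/271) = 0.030275
z-statistic: z = (p̂ - p₀)/SE = (0.586 - 0.54)/0.030275 = 1.5194
Critical value: z_0.025 = ±1.960
p-value = 0.1287
Decision: fail to reject H₀ at α = 0.05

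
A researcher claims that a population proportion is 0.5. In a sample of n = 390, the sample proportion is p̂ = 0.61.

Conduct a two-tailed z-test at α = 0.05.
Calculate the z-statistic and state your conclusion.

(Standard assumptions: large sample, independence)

Answer: z = 4.3447, reject H₀

Derivation:
H₀: p = 0.5, H₁: p ≠ 0.5
Standard error: SE = √(p₀(1-p₀)/n) = √(0.5×0.5/390) = 0.025318
z-statistic: z = (p̂ - p₀)/SE = (0.61 - 0.5)/0.025318 = 4.3447
Critical value: z_0.025 = ±1.960
p-value < 0.0001
Decision: reject H₀ at α = 0.05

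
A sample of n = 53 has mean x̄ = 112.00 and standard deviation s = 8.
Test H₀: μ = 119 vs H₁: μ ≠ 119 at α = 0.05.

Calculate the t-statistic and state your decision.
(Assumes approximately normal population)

Answer: t = -6.3700, reject H₀

Derivation:
df = n - 1 = 52
SE = s/√n = 8/√53 = 1.0989
t = (x̄ - μ₀)/SE = (112.00 - 119)/1.0989 = -6.3700
Critical value: t_{0.025,52} = ±2.007
p-value < 0.0001
Decision: reject H₀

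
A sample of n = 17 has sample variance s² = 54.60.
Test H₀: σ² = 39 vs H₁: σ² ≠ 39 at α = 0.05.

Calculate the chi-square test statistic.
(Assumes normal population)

Answer: χ² = 22.4000, fail to reject H₀

Derivation:
df = n - 1 = 16
χ² = (n-1)s²/σ₀² = 16×54.60/39 = 22.4000
Critical values: χ²_{0.975,16} = 6.908, χ²_{0.025,16} = 28.845
Rejection region: χ² < 6.908 or χ² > 28.845
Decision: fail to reject H₀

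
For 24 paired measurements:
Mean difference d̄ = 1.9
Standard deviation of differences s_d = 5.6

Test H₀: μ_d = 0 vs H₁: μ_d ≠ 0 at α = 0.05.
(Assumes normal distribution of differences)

df = n - 1 = 23
SE = s_d/√n = 5.6/√24 = 1.1431
t = d̄/SE = 1.9/1.1431 = 1.6621
Critical value: t_{0.025,23} = ±2.069
p-value ≈ 0.1101
Decision: fail to reject H₀

Answer: t = 1.6621, fail to reject H₀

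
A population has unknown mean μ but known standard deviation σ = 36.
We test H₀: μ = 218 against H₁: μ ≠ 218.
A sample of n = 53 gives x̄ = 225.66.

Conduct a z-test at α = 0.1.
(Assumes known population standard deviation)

Answer: z = 1.5490, fail to reject H₀

Derivation:
Standard error: SE = σ/√n = 36/√53 = 4.9450
z-statistic: z = (x̄ - μ₀)/SE = (225.66 - 218)/4.9450 = 1.5490
Critical value: ±1.645
p-value = 0.1214
Decision: fail to reject H₀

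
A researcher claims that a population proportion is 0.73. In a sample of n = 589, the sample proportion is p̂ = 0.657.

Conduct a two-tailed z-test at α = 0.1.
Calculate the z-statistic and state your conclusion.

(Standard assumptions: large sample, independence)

Answer: z = -3.9906, reject H₀

Derivation:
H₀: p = 0.73, H₁: p ≠ 0.73
Standard error: SE = √(p₀(1-p₀)/n) = √(0.73×0.27/589) = 0.018293
z-statistic: z = (p̂ - p₀)/SE = (0.657 - 0.73)/0.018293 = -3.9906
Critical value: z_0.05 = ±1.645
p-value = 0.0001
Decision: reject H₀ at α = 0.1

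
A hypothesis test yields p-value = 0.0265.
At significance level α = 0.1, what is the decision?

Answer: reject H₀

Derivation:
Compare p-value to α:
0.0265 < 0.1
Decision: reject H₀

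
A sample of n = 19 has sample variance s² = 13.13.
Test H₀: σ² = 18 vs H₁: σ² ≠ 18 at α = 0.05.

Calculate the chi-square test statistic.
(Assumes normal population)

Answer: χ² = 13.1300, fail to reject H₀

Derivation:
df = n - 1 = 18
χ² = (n-1)s²/σ₀² = 18×13.13/18 = 13.1300
Critical values: χ²_{0.975,18} = 8.231, χ²_{0.025,18} = 31.526
Rejection region: χ² < 8.231 or χ² > 31.526
Decision: fail to reject H₀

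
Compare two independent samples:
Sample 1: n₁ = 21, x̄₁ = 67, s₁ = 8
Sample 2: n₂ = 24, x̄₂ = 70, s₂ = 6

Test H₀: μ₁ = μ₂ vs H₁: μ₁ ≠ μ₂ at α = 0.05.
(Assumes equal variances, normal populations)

Answer: t = -1.4339, fail to reject H₀

Derivation:
Pooled variance: s²_p = [20×8² + 23×6²]/(43) = 49.0233
s_p = 7.0017
SE = s_p×√(1/n₁ + 1/n₂) = 7.0017×√(1/21 + 1/24) = 2.0922
t = (x̄₁ - x̄₂)/SE = (67 - 70)/2.0922 = -1.4339
df = 43, t-critical = ±2.017
Decision: fail to reject H₀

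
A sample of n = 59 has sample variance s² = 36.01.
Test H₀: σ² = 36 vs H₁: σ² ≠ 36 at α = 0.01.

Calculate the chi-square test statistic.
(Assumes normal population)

Answer: χ² = 58.0161, fail to reject H₀

Derivation:
df = n - 1 = 58
χ² = (n-1)s²/σ₀² = 58×36.01/36 = 58.0161
Critical values: χ²_{0.995,58} = 34.008, χ²_{0.005,58} = 89.477
Rejection region: χ² < 34.008 or χ² > 89.477
Decision: fail to reject H₀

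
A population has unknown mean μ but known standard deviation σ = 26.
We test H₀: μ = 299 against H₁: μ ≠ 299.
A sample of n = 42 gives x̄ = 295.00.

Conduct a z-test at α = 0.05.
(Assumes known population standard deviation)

Answer: z = -0.9970, fail to reject H₀

Derivation:
Standard error: SE = σ/√n = 26/√42 = 4.0119
z-statistic: z = (x̄ - μ₀)/SE = (295.00 - 299)/4.0119 = -0.9970
Critical value: ±1.960
p-value = 0.3188
Decision: fail to reject H₀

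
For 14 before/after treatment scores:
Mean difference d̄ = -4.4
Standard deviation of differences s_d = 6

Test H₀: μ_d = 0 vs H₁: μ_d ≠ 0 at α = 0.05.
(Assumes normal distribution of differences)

Answer: t = -2.7438, reject H₀

Derivation:
df = n - 1 = 13
SE = s_d/√n = 6/√14 = 1.6036
t = d̄/SE = -4.4/1.6036 = -2.7438
Critical value: t_{0.025,13} = ±2.160
p-value ≈ 0.0167
Decision: reject H₀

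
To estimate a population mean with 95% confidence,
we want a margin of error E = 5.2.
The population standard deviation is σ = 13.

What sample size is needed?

z_0.025 = 1.960
n = (z×σ/E)² = (1.960×13/5.2)²
n = 24.0100
Round up: n = 25

Answer: n = 25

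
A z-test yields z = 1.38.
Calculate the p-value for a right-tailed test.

For z = 1.38:
p = P(Z > 1.38) = 1 - Φ(1.38) = 0.0838

Answer: p-value ≈ 0.0838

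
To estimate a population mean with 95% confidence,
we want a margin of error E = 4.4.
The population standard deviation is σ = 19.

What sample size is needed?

Answer: n = 72

Derivation:
z_0.025 = 1.960
n = (z×σ/E)² = (1.960×19/4.4)²
n = 71.6331
Round up: n = 72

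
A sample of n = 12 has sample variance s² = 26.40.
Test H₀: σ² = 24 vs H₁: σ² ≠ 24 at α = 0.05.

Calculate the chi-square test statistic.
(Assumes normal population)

df = n - 1 = 11
χ² = (n-1)s²/σ₀² = 11×26.40/24 = 12.1000
Critical values: χ²_{0.975,11} = 3.816, χ²_{0.025,11} = 21.920
Rejection region: χ² < 3.816 or χ² > 21.920
Decision: fail to reject H₀

Answer: χ² = 12.1000, fail to reject H₀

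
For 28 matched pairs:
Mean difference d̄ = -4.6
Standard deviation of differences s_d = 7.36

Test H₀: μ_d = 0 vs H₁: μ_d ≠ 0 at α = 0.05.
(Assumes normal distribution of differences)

df = n - 1 = 27
SE = s_d/√n = 7.36/√28 = 1.3909
t = d̄/SE = -4.6/1.3909 = -3.3072
Critical value: t_{0.025,27} = ±2.052
p-value ≈ 0.0027
Decision: reject H₀

Answer: t = -3.3072, reject H₀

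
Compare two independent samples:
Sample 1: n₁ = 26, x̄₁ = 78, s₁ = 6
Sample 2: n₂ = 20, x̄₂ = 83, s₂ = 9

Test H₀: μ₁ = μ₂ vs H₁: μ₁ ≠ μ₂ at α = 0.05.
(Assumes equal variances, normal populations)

Pooled variance: s²_p = [25×6² + 19×9²]/(44) = 55.4318
s_p = 7.4453
SE = s_p×√(1/n₁ + 1/n₂) = 7.4453×√(1/26 + 1/20) = 2.2144
t = (x̄₁ - x̄₂)/SE = (78 - 83)/2.2144 = -2.2579
df = 44, t-critical = ±2.015
Decision: reject H₀

Answer: t = -2.2579, reject H₀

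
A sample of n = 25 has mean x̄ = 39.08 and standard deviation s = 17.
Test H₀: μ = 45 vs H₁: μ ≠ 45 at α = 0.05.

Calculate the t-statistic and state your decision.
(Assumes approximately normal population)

Answer: t = -1.7412, fail to reject H₀

Derivation:
df = n - 1 = 24
SE = s/√n = 17/√25 = 3.4000
t = (x̄ - μ₀)/SE = (39.08 - 45)/3.4000 = -1.7412
Critical value: t_{0.025,24} = ±2.064
p-value ≈ 0.0945
Decision: fail to reject H₀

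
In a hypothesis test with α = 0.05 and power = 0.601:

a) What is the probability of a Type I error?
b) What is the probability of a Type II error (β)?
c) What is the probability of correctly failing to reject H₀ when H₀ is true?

a) Type I error probability = α = 0.05
b) Power = P(reject H₀ | H₁ true) = 1 - β = 0.601, so Type II error probability = β = 1 - Power = 0.399
c) P(fail to reject H₀ | H₀ true) = 1 - α = 0.95

Answer: a) 0.05, b) 0.399, c) 0.95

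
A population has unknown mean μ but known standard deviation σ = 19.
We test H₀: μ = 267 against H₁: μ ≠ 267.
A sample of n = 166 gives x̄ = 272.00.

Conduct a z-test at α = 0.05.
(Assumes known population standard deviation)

Answer: z = 3.3905, reject H₀

Derivation:
Standard error: SE = σ/√n = 19/√166 = 1.4747
z-statistic: z = (x̄ - μ₀)/SE = (272.00 - 267)/1.4747 = 3.3905
Critical value: ±1.960
p-value = 0.0007
Decision: reject H₀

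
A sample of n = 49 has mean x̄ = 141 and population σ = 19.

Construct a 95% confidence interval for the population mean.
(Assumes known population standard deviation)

Confidence level: 95%, α = 0.05
z_0.025 = 1.960
SE = σ/√n = 19/√49 = 2.7143
Margin of error = 1.960 × 2.7143 = 5.3200
CI: x̄ ± margin = 141 ± 5.3200
CI: (135.6800, 146.3200)

Answer: (135.6800, 146.3200)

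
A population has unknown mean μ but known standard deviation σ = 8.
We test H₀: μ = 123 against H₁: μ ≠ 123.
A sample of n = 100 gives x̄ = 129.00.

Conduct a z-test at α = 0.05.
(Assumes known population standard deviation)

Answer: z = 7.5000, reject H₀

Derivation:
Standard error: SE = σ/√n = 8/√100 = 0.8000
z-statistic: z = (x̄ - μ₀)/SE = (129.00 - 123)/0.8000 = 7.5000
Critical value: ±1.960
p-value < 0.0001
Decision: reject H₀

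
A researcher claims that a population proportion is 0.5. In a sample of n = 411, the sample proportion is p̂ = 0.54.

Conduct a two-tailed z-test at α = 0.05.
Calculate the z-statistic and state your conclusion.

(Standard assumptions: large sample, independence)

H₀: p = 0.5, H₁: p ≠ 0.5
Standard error: SE = √(p₀(1-p₀)/n) = √(0.5×0.5/411) = 0.024663
z-statistic: z = (p̂ - p₀)/SE = (0.54 - 0.5)/0.024663 = 1.6219
Critical value: z_0.025 = ±1.960
p-value = 0.1048
Decision: fail to reject H₀ at α = 0.05

Answer: z = 1.6219, fail to reject H₀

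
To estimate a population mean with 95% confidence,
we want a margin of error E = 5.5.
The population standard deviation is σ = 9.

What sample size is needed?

z_0.025 = 1.960
n = (z×σ/E)² = (1.960×9/5.5)²
n = 10.2866
Round up: n = 11

Answer: n = 11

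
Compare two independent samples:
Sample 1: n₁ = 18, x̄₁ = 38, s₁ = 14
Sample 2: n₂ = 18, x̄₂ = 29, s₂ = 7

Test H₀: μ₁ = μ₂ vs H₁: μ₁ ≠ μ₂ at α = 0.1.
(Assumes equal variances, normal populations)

Pooled variance: s²_p = [17×14² + 17×7²]/(34) = 122.5000
s_p = 11.0680
SE = s_p×√(1/n₁ + 1/n₂) = 11.0680×√(1/18 + 1/18) = 3.6893
t = (x̄₁ - x̄₂)/SE = (38 - 29)/3.6893 = 2.4395
df = 34, t-critical = ±1.691
Decision: reject H₀

Answer: t = 2.4395, reject H₀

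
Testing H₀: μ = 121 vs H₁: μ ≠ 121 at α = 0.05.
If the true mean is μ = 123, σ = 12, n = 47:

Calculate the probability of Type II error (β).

SE = σ/√n = 12/√47 = 1.7504
Critical values: μ₀ ± z_0.025×SE = 121 ± 1.960×1.7504
Acceptance region: (117.5692, 124.4308)
Under H₁ (μ = 123): z_high = (124.4308 - 123)/1.7504 = 0.8174, z_low = (117.5692 - 123)/1.7504 = -3.1026
β = P(not reject | H₁) = Φ(0.8174) - Φ(-3.1026) ≈ 0.7922

Answer: β ≈ 0.7922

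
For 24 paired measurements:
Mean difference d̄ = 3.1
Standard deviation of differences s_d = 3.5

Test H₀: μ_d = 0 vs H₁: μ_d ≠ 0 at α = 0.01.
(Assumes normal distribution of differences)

df = n - 1 = 23
SE = s_d/√n = 3.5/√24 = 0.7144
t = d̄/SE = 3.1/0.7144 = 4.3393
Critical value: t_{0.005,23} = ±2.807
p-value ≈ 0.0002
Decision: reject H₀

Answer: t = 4.3393, reject H₀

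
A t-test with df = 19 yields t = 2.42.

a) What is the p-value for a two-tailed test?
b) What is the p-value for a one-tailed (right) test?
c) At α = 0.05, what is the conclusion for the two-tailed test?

Using t-distribution with df = 19:
a) Two-tailed: p = 2×P(T > 2.42) = 0.0257
b) One-tailed: p = P(T > 2.42) = 0.0129
c) 0.0257 < 0.05, reject H₀

Answer: a) 0.0257, b) 0.0129, c) reject H₀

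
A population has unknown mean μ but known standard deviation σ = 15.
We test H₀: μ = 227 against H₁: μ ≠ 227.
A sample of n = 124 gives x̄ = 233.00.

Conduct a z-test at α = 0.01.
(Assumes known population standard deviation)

Answer: z = 4.4543, reject H₀

Derivation:
Standard error: SE = σ/√n = 15/√124 = 1.3470
z-statistic: z = (x̄ - μ₀)/SE = (233.00 - 227)/1.3470 = 4.4543
Critical value: ±2.576
p-value < 0.0001
Decision: reject H₀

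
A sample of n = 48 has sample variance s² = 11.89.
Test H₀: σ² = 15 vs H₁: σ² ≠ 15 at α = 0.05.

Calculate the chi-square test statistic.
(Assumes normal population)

Answer: χ² = 37.2553, fail to reject H₀

Derivation:
df = n - 1 = 47
χ² = (n-1)s²/σ₀² = 47×11.89/15 = 37.2553
Critical values: χ²_{0.975,47} = 29.956, χ²_{0.025,47} = 67.821
Rejection region: χ² < 29.956 or χ² > 67.821
Decision: fail to reject H₀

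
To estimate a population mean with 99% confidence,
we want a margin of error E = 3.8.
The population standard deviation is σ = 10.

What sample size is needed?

Answer: n = 46

Derivation:
z_0.005 = 2.576
n = (z×σ/E)² = (2.576×10/3.8)²
n = 45.9541
Round up: n = 46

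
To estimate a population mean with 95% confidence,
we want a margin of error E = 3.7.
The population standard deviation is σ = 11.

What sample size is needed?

z_0.025 = 1.960
n = (z×σ/E)² = (1.960×11/3.7)²
n = 33.9542
Round up: n = 34

Answer: n = 34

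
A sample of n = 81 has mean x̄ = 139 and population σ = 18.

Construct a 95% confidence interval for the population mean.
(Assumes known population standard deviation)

Answer: (135.0800, 142.9200)

Derivation:
Confidence level: 95%, α = 0.05
z_0.025 = 1.960
SE = σ/√n = 18/√81 = 2.0000
Margin of error = 1.960 × 2.0000 = 3.9200
CI: x̄ ± margin = 139 ± 3.9200
CI: (135.0800, 142.9200)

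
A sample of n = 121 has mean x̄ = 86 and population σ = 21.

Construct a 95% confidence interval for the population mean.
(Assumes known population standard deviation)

Confidence level: 95%, α = 0.05
z_0.025 = 1.960
SE = σ/√n = 21/√121 = 1.9091
Margin of error = 1.960 × 1.9091 = 3.7418
CI: x̄ ± margin = 86 ± 3.7418
CI: (82.2582, 89.7418)

Answer: (82.2582, 89.7418)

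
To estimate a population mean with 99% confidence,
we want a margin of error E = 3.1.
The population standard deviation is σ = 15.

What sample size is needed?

Answer: n = 156

Derivation:
z_0.005 = 2.576
n = (z×σ/E)² = (2.576×15/3.1)²
n = 155.3642
Round up: n = 156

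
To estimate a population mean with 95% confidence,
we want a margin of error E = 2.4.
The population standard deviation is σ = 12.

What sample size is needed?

Answer: n = 97

Derivation:
z_0.025 = 1.960
n = (z×σ/E)² = (1.960×12/2.4)²
n = 96.0400
Round up: n = 97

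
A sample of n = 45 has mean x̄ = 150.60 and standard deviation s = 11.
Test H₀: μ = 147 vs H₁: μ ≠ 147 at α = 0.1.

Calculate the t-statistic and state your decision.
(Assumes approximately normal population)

Answer: t = 2.1954, reject H₀

Derivation:
df = n - 1 = 44
SE = s/√n = 11/√45 = 1.6398
t = (x̄ - μ₀)/SE = (150.60 - 147)/1.6398 = 2.1954
Critical value: t_{0.05,44} = ±1.680
p-value ≈ 0.0335
Decision: reject H₀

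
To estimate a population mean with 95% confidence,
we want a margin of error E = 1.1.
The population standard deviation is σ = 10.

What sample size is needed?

z_0.025 = 1.960
n = (z×σ/E)² = (1.960×10/1.1)²
n = 317.4876
Round up: n = 318

Answer: n = 318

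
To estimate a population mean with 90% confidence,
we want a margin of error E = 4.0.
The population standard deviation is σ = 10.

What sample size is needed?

z_0.05 = 1.645
n = (z×σ/E)² = (1.645×10/4.0)²
n = 16.9127
Round up: n = 17

Answer: n = 17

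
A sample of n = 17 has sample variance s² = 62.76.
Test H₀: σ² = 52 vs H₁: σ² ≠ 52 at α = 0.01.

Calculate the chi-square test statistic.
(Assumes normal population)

df = n - 1 = 16
χ² = (n-1)s²/σ₀² = 16×62.76/52 = 19.3108
Critical values: χ²_{0.995,16} = 5.142, χ²_{0.005,16} = 34.267
Rejection region: χ² < 5.142 or χ² > 34.267
Decision: fail to reject H₀

Answer: χ² = 19.3108, fail to reject H₀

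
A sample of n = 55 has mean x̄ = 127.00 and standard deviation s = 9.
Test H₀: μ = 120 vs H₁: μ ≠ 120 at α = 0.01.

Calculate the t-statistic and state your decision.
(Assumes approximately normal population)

Answer: t = 5.7680, reject H₀

Derivation:
df = n - 1 = 54
SE = s/√n = 9/√55 = 1.2136
t = (x̄ - μ₀)/SE = (127.00 - 120)/1.2136 = 5.7680
Critical value: t_{0.005,54} = ±2.670
p-value < 0.0001
Decision: reject H₀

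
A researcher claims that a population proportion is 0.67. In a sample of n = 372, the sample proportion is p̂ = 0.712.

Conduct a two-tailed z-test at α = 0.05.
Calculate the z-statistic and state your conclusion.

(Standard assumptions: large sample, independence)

H₀: p = 0.67, H₁: p ≠ 0.67
Standard error: SE = √(p₀(1-p₀)/n) = √(0.67×0.33/372) = 0.024379
z-statistic: z = (p̂ - p₀)/SE = (0.712 - 0.67)/0.024379 = 1.7228
Critical value: z_0.025 = ±1.960
p-value = 0.0849
Decision: fail to reject H₀ at α = 0.05

Answer: z = 1.7228, fail to reject H₀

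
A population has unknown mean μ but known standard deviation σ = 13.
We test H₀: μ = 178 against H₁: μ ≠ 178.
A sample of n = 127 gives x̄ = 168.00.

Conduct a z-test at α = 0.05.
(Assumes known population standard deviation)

Standard error: SE = σ/√n = 13/√127 = 1.1536
z-statistic: z = (x̄ - μ₀)/SE = (168.00 - 178)/1.1536 = -8.6685
Critical value: ±1.960
p-value < 0.0001
Decision: reject H₀

Answer: z = -8.6685, reject H₀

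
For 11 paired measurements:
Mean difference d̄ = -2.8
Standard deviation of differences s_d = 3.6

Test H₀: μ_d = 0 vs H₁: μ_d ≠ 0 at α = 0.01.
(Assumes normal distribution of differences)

df = n - 1 = 10
SE = s_d/√n = 3.6/√11 = 1.0854
t = d̄/SE = -2.8/1.0854 = -2.5797
Critical value: t_{0.005,10} = ±3.169
p-value ≈ 0.0274
Decision: fail to reject H₀

Answer: t = -2.5797, fail to reject H₀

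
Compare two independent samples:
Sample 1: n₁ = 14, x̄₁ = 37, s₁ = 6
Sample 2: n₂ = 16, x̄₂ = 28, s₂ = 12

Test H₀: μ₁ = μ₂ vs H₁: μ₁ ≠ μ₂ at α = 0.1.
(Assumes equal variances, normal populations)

Pooled variance: s²_p = [13×6² + 15×12²]/(28) = 93.8571
s_p = 9.6880
SE = s_p×√(1/n₁ + 1/n₂) = 9.6880×√(1/14 + 1/16) = 3.5454
t = (x̄₁ - x̄₂)/SE = (37 - 28)/3.5454 = 2.5385
df = 28, t-critical = ±1.701
Decision: reject H₀

Answer: t = 2.5385, reject H₀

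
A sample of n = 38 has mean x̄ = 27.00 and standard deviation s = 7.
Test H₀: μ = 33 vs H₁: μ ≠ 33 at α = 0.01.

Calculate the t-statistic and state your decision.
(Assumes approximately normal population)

Answer: t = -5.2840, reject H₀

Derivation:
df = n - 1 = 37
SE = s/√n = 7/√38 = 1.1355
t = (x̄ - μ₀)/SE = (27.00 - 33)/1.1355 = -5.2840
Critical value: t_{0.005,37} = ±2.715
p-value < 0.0001
Decision: reject H₀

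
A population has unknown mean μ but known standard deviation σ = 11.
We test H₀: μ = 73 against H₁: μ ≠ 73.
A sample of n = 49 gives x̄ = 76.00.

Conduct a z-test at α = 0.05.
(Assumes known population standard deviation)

Standard error: SE = σ/√n = 11/√49 = 1.5714
z-statistic: z = (x̄ - μ₀)/SE = (76.00 - 73)/1.5714 = 1.9091
Critical value: ±1.960
p-value = 0.0562
Decision: fail to reject H₀

Answer: z = 1.9091, fail to reject H₀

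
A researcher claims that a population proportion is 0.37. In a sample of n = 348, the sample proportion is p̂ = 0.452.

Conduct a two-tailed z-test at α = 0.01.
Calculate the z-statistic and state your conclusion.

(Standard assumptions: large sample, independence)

Answer: z = 3.1683, reject H₀

Derivation:
H₀: p = 0.37, H₁: p ≠ 0.37
Standard error: SE = √(p₀(1-p₀)/n) = √(0.37×0.63/348) = 0.025881
z-statistic: z = (p̂ - p₀)/SE = (0.452 - 0.37)/0.025881 = 3.1683
Critical value: z_0.005 = ±2.576
p-value = 0.0015
Decision: reject H₀ at α = 0.01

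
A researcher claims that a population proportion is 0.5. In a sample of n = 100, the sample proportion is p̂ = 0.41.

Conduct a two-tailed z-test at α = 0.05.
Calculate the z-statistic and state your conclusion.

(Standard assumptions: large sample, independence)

H₀: p = 0.5, H₁: p ≠ 0.5
Standard error: SE = √(p₀(1-p₀)/n) = √(0.5×0.5/100) = 0.050000
z-statistic: z = (p̂ - p₀)/SE = (0.41 - 0.5)/0.050000 = -1.8000
Critical value: z_0.025 = ±1.960
p-value = 0.0719
Decision: fail to reject H₀ at α = 0.05

Answer: z = -1.8000, fail to reject H₀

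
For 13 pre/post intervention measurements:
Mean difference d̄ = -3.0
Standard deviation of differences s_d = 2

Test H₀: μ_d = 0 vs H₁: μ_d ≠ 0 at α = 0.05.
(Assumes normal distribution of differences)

df = n - 1 = 12
SE = s_d/√n = 2/√13 = 0.5547
t = d̄/SE = -3.0/0.5547 = -5.4083
Critical value: t_{0.025,12} = ±2.179
p-value ≈ 0.0002
Decision: reject H₀

Answer: t = -5.4083, reject H₀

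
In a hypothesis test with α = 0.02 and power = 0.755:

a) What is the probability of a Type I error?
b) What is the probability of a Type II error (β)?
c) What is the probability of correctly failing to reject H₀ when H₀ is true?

Answer: a) 0.02, b) 0.245, c) 0.98

Derivation:
a) Type I error probability = α = 0.02
b) Power = P(reject H₀ | H₁ true) = 1 - β = 0.755, so Type II error probability = β = 1 - Power = 0.245
c) P(fail to reject H₀ | H₀ true) = 1 - α = 0.98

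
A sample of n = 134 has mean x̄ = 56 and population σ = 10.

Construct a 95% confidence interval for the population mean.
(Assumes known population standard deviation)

Confidence level: 95%, α = 0.05
z_0.025 = 1.960
SE = σ/√n = 10/√134 = 0.8639
Margin of error = 1.960 × 0.8639 = 1.6932
CI: x̄ ± margin = 56 ± 1.6932
CI: (54.3068, 57.6932)

Answer: (54.3068, 57.6932)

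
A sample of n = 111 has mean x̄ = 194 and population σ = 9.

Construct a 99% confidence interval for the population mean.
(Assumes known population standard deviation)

Answer: (191.7996, 196.2004)

Derivation:
Confidence level: 99%, α = 0.01
z_0.005 = 2.576
SE = σ/√n = 9/√111 = 0.8542
Margin of error = 2.576 × 0.8542 = 2.2004
CI: x̄ ± margin = 194 ± 2.2004
CI: (191.7996, 196.2004)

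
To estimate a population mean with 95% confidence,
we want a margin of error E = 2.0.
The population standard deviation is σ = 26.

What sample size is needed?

Answer: n = 650

Derivation:
z_0.025 = 1.960
n = (z×σ/E)² = (1.960×26/2.0)²
n = 649.2304
Round up: n = 650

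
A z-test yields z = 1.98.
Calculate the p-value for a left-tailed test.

For z = 1.98:
p = P(Z < 1.98) = Φ(1.98) = 0.9761

Answer: p-value ≈ 0.9761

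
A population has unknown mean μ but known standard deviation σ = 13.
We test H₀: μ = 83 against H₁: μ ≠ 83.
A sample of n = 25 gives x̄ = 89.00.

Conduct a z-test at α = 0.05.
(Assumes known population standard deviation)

Answer: z = 2.3077, reject H₀

Derivation:
Standard error: SE = σ/√n = 13/√25 = 2.6000
z-statistic: z = (x̄ - μ₀)/SE = (89.00 - 83)/2.6000 = 2.3077
Critical value: ±1.960
p-value = 0.0210
Decision: reject H₀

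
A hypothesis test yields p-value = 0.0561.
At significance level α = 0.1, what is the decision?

Compare p-value to α:
0.0561 < 0.1
Decision: reject H₀

Answer: reject H₀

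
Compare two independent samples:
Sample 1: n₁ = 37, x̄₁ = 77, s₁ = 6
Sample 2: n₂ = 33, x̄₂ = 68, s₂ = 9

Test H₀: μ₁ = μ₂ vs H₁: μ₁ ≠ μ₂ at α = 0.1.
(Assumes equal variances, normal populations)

Answer: t = 4.9710, reject H₀

Derivation:
Pooled variance: s²_p = [36×6² + 32×9²]/(68) = 57.1765
s_p = 7.5615
SE = s_p×√(1/n₁ + 1/n₂) = 7.5615×√(1/37 + 1/33) = 1.8105
t = (x̄₁ - x̄₂)/SE = (77 - 68)/1.8105 = 4.9710
df = 68, t-critical = ±1.668
Decision: reject H₀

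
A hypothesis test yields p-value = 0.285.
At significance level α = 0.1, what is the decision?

Answer: fail to reject H₀

Derivation:
Compare p-value to α:
0.285 ≥ 0.1
Decision: fail to reject H₀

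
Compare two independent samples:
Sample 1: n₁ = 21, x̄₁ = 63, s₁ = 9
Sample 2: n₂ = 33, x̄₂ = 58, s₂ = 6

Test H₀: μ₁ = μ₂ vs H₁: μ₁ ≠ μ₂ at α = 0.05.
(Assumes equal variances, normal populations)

Pooled variance: s²_p = [20×9² + 32×6²]/(52) = 53.3077
s_p = 7.3012
SE = s_p×√(1/n₁ + 1/n₂) = 7.3012×√(1/21 + 1/33) = 2.0381
t = (x̄₁ - x̄₂)/SE = (63 - 58)/2.0381 = 2.4533
df = 52, t-critical = ±2.007
Decision: reject H₀

Answer: t = 2.4533, reject H₀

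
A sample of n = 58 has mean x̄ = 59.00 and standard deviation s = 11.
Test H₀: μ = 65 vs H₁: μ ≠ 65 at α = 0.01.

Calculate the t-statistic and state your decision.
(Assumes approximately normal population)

Answer: t = -4.1540, reject H₀

Derivation:
df = n - 1 = 57
SE = s/√n = 11/√58 = 1.4444
t = (x̄ - μ₀)/SE = (59.00 - 65)/1.4444 = -4.1540
Critical value: t_{0.005,57} = ±2.665
p-value ≈ 0.0001
Decision: reject H₀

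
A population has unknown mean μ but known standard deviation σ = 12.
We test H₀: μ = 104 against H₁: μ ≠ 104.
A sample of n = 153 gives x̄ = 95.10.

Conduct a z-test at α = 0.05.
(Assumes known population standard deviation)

Standard error: SE = σ/√n = 12/√153 = 0.9701
z-statistic: z = (x̄ - μ₀)/SE = (95.10 - 104)/0.9701 = -9.1743
Critical value: ±1.960
p-value < 0.0001
Decision: reject H₀

Answer: z = -9.1743, reject H₀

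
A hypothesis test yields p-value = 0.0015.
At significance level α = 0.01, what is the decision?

Answer: reject H₀

Derivation:
Compare p-value to α:
0.0015 < 0.01
Decision: reject H₀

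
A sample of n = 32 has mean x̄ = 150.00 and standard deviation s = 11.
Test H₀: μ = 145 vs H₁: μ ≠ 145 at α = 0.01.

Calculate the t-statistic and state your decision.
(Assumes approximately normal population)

Answer: t = 2.5714, fail to reject H₀

Derivation:
df = n - 1 = 31
SE = s/√n = 11/√32 = 1.9445
t = (x̄ - μ₀)/SE = (150.00 - 145)/1.9445 = 2.5714
Critical value: t_{0.005,31} = ±2.744
p-value ≈ 0.0151
Decision: fail to reject H₀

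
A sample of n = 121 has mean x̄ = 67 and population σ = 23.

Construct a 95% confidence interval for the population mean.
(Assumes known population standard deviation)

Confidence level: 95%, α = 0.05
z_0.025 = 1.960
SE = σ/√n = 23/√121 = 2.0909
Margin of error = 1.960 × 2.0909 = 4.0982
CI: x̄ ± margin = 67 ± 4.0982
CI: (62.9018, 71.0982)

Answer: (62.9018, 71.0982)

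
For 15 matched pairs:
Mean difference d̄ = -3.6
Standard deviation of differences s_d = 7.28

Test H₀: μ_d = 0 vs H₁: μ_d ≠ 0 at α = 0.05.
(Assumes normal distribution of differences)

Answer: t = -1.9152, fail to reject H₀

Derivation:
df = n - 1 = 14
SE = s_d/√n = 7.28/√15 = 1.8797
t = d̄/SE = -3.6/1.8797 = -1.9152
Critical value: t_{0.025,14} = ±2.145
p-value ≈ 0.0761
Decision: fail to reject H₀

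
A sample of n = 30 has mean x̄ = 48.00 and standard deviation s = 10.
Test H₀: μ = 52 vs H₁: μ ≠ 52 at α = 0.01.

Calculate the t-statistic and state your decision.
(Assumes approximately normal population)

df = n - 1 = 29
SE = s/√n = 10/√30 = 1.8257
t = (x̄ - μ₀)/SE = (48.00 - 52)/1.8257 = -2.1909
Critical value: t_{0.005,29} = ±2.756
p-value ≈ 0.0366
Decision: fail to reject H₀

Answer: t = -2.1909, fail to reject H₀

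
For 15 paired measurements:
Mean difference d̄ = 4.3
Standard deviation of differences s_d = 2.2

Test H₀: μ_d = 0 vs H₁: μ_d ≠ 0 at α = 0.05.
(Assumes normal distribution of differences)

Answer: t = 7.5704, reject H₀

Derivation:
df = n - 1 = 14
SE = s_d/√n = 2.2/√15 = 0.5680
t = d̄/SE = 4.3/0.5680 = 7.5704
Critical value: t_{0.025,14} = ±2.145
p-value < 0.0001
Decision: reject H₀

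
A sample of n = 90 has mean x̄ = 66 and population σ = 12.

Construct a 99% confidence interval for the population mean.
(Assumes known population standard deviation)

Answer: (62.7416, 69.2584)

Derivation:
Confidence level: 99%, α = 0.01
z_0.005 = 2.576
SE = σ/√n = 12/√90 = 1.2649
Margin of error = 2.576 × 1.2649 = 3.2584
CI: x̄ ± margin = 66 ± 3.2584
CI: (62.7416, 69.2584)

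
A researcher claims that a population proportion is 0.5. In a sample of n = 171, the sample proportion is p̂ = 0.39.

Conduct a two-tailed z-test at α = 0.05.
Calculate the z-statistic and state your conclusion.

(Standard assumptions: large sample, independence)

H₀: p = 0.5, H₁: p ≠ 0.5
Standard error: SE = √(p₀(1-p₀)/n) = √(0.5×0.5/171) = 0.038236
z-statistic: z = (p̂ - p₀)/SE = (0.39 - 0.5)/0.038236 = -2.8769
Critical value: z_0.025 = ±1.960
p-value = 0.0040
Decision: reject H₀ at α = 0.05

Answer: z = -2.8769, reject H₀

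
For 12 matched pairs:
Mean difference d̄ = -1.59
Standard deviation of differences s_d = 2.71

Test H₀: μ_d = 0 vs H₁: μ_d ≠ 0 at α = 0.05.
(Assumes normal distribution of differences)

df = n - 1 = 11
SE = s_d/√n = 2.71/√12 = 0.7823
t = d̄/SE = -1.59/0.7823 = -2.0325
Critical value: t_{0.025,11} = ±2.201
p-value ≈ 0.0670
Decision: fail to reject H₀

Answer: t = -2.0325, fail to reject H₀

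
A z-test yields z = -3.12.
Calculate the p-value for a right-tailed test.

For z = -3.12:
p = P(Z > -3.12) = 1 - Φ(-3.12) = 0.9991

Answer: p-value ≈ 0.9991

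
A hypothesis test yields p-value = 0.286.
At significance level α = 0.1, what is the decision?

Answer: fail to reject H₀

Derivation:
Compare p-value to α:
0.286 ≥ 0.1
Decision: fail to reject H₀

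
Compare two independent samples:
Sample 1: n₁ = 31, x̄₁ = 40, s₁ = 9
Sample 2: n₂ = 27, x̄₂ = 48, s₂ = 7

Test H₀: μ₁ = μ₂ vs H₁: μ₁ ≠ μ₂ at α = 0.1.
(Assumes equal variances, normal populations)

Pooled variance: s²_p = [30×9² + 26×7²]/(56) = 66.1429
s_p = 8.1328
SE = s_p×√(1/n₁ + 1/n₂) = 8.1328×√(1/31 + 1/27) = 2.1409
t = (x̄₁ - x̄₂)/SE = (40 - 48)/2.1409 = -3.7367
df = 56, t-critical = ±1.673
Decision: reject H₀

Answer: t = -3.7367, reject H₀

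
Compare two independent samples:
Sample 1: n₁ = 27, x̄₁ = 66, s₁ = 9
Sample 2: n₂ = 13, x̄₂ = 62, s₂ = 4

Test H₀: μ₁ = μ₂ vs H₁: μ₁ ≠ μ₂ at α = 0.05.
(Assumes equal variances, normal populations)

Answer: t = 1.5237, fail to reject H₀

Derivation:
Pooled variance: s²_p = [26×9² + 12×4²]/(38) = 60.4737
s_p = 7.7765
SE = s_p×√(1/n₁ + 1/n₂) = 7.7765×√(1/27 + 1/13) = 2.6252
t = (x̄₁ - x̄₂)/SE = (66 - 62)/2.6252 = 1.5237
df = 38, t-critical = ±2.024
Decision: fail to reject H₀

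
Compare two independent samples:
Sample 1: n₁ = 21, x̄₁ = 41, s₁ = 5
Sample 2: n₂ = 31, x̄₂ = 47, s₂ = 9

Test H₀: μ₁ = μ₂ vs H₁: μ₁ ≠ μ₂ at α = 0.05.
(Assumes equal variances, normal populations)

Answer: t = -2.7733, reject H₀

Derivation:
Pooled variance: s²_p = [20×5² + 30×9²]/(50) = 58.6000
s_p = 7.6551
SE = s_p×√(1/n₁ + 1/n₂) = 7.6551×√(1/21 + 1/31) = 2.1635
t = (x̄₁ - x̄₂)/SE = (41 - 47)/2.1635 = -2.7733
df = 50, t-critical = ±2.009
Decision: reject H₀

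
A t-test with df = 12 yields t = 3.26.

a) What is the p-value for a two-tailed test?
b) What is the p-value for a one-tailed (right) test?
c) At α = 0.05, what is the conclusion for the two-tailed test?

Answer: a) 0.0068, b) 0.0034, c) reject H₀

Derivation:
Using t-distribution with df = 12:
a) Two-tailed: p = 2×P(T > 3.26) = 0.0068
b) One-tailed: p = P(T > 3.26) = 0.0034
c) 0.0068 < 0.05, reject H₀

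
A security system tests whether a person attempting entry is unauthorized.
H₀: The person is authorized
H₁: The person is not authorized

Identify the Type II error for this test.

Answer: Granting entry to an unauthorized person

Derivation:
Type I error: rejecting H₀ when it is actually true (false positive).
Type II error: failing to reject H₀ when H₁ is actually true (false negative).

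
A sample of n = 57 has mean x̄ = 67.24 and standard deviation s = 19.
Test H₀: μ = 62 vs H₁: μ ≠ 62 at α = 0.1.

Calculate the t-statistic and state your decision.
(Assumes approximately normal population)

Answer: t = 2.0822, reject H₀

Derivation:
df = n - 1 = 56
SE = s/√n = 19/√57 = 2.5166
t = (x̄ - μ₀)/SE = (67.24 - 62)/2.5166 = 2.0822
Critical value: t_{0.05,56} = ±1.673
p-value ≈ 0.0419
Decision: reject H₀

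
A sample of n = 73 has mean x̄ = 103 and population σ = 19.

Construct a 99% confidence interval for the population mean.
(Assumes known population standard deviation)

Answer: (97.2715, 108.7285)

Derivation:
Confidence level: 99%, α = 0.01
z_0.005 = 2.576
SE = σ/√n = 19/√73 = 2.2238
Margin of error = 2.576 × 2.2238 = 5.7285
CI: x̄ ± margin = 103 ± 5.7285
CI: (97.2715, 108.7285)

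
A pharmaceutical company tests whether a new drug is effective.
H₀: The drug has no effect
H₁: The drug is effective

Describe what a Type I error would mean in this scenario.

Answer: Concluding the drug is effective when it actually has no effect

Derivation:
A Type I error (probability α) occurs when we reject a true H₀.
A Type II error (probability β) occurs when we fail to reject a false H₀.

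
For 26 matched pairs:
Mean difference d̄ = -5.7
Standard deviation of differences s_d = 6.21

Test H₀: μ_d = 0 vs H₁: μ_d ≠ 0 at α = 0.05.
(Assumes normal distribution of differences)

Answer: t = -4.6802, reject H₀

Derivation:
df = n - 1 = 25
SE = s_d/√n = 6.21/√26 = 1.2179
t = d̄/SE = -5.7/1.2179 = -4.6802
Critical value: t_{0.025,25} = ±2.060
p-value ≈ 0.0001
Decision: reject H₀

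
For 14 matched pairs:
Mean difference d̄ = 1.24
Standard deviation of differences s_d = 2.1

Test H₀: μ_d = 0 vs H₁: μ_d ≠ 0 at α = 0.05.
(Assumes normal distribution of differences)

Answer: t = 2.2096, reject H₀

Derivation:
df = n - 1 = 13
SE = s_d/√n = 2.1/√14 = 0.5612
t = d̄/SE = 1.24/0.5612 = 2.2096
Critical value: t_{0.025,13} = ±2.160
p-value ≈ 0.0457
Decision: reject H₀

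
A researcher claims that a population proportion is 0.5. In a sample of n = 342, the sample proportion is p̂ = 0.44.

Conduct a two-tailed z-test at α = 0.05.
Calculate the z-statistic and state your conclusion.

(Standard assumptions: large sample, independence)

Answer: z = -2.2192, reject H₀

Derivation:
H₀: p = 0.5, H₁: p ≠ 0.5
Standard error: SE = √(p₀(1-p₀)/n) = √(0.5×0.5/342) = 0.027037
z-statistic: z = (p̂ - p₀)/SE = (0.44 - 0.5)/0.027037 = -2.2192
Critical value: z_0.025 = ±1.960
p-value = 0.0265
Decision: reject H₀ at α = 0.05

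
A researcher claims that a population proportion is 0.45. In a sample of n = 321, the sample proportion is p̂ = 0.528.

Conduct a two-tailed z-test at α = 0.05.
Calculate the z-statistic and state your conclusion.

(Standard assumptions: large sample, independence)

Answer: z = 2.8091, reject H₀

Derivation:
H₀: p = 0.45, H₁: p ≠ 0.45
Standard error: SE = √(p₀(1-p₀)/n) = √(0.45×0.55/321) = 0.027767
z-statistic: z = (p̂ - p₀)/SE = (0.528 - 0.45)/0.027767 = 2.8091
Critical value: z_0.025 = ±1.960
p-value = 0.0050
Decision: reject H₀ at α = 0.05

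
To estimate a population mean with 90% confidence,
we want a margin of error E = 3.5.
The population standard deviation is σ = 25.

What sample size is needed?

z_0.05 = 1.645
n = (z×σ/E)² = (1.645×25/3.5)²
n = 138.0625
Round up: n = 139

Answer: n = 139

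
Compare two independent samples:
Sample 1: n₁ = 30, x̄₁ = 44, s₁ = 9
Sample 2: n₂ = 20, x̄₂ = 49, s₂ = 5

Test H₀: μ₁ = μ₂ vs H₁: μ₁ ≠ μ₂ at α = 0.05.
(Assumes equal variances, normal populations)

Pooled variance: s²_p = [29×9² + 19×5²]/(48) = 58.8333
s_p = 7.6703
SE = s_p×√(1/n₁ + 1/n₂) = 7.6703×√(1/30 + 1/20) = 2.2142
t = (x̄₁ - x̄₂)/SE = (44 - 49)/2.2142 = -2.2582
df = 48, t-critical = ±2.011
Decision: reject H₀

Answer: t = -2.2582, reject H₀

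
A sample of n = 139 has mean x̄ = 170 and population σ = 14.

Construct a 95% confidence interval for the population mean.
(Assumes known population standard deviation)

Answer: (167.6725, 172.3275)

Derivation:
Confidence level: 95%, α = 0.05
z_0.025 = 1.960
SE = σ/√n = 14/√139 = 1.1875
Margin of error = 1.960 × 1.1875 = 2.3275
CI: x̄ ± margin = 170 ± 2.3275
CI: (167.6725, 172.3275)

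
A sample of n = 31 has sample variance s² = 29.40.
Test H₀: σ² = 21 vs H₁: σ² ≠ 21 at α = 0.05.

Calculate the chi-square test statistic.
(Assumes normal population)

df = n - 1 = 30
χ² = (n-1)s²/σ₀² = 30×29.40/21 = 42.0000
Critical values: χ²_{0.975,30} = 16.791, χ²_{0.025,30} = 46.979
Rejection region: χ² < 16.791 or χ² > 46.979
Decision: fail to reject H₀

Answer: χ² = 42.0000, fail to reject H₀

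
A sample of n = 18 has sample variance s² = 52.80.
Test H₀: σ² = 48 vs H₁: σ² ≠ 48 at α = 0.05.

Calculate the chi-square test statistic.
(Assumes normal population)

Answer: χ² = 18.7000, fail to reject H₀

Derivation:
df = n - 1 = 17
χ² = (n-1)s²/σ₀² = 17×52.80/48 = 18.7000
Critical values: χ²_{0.975,17} = 7.564, χ²_{0.025,17} = 30.191
Rejection region: χ² < 7.564 or χ² > 30.191
Decision: fail to reject H₀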